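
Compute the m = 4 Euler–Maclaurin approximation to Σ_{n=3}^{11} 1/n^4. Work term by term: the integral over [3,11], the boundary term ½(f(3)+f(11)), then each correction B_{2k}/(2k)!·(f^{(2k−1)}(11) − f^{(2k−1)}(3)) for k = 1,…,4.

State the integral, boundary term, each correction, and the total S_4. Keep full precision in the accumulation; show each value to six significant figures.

S_4 ≈ 0.0196042

The integral term ∫_3^11 1/x^4 dx = 0.0120952.
Boundary: ½(f(3) + f(11)) = ½(0.0123457 + 6.83013e-05) = 0.00620699.
Running total after boundary: 0.0183022.
Correction k=1: B_{2}/2! · (f^{(1)}(11) − f^{(1)}(3)) = 1/12 · (-2.48369e-05 − (-0.0164609)) = 0.00136967.
Running total after k=1: 0.0196719.
Correction k=2: B_{4}/4! · (f^{(3)}(11) − f^{(3)}(3)) = −1/720 · (-6.15790e-06 − (-0.0548697)) = -7.61993e-05.
Running total after k=2: 0.0195957.
Correction k=3: B_{6}/6! · (f^{(5)}(11) − f^{(5)}(3)) = 1/30240 · (-2.84994e-06 − (-0.341411)) = 1.12900e-05.
Running total after k=3: 0.0196070.
Correction k=4: B_{8}/8! · (f^{(7)}(11) − f^{(7)}(3)) = −1/1209600 · (-2.11979e-06 − (-3.41411)) = -2.82251e-06.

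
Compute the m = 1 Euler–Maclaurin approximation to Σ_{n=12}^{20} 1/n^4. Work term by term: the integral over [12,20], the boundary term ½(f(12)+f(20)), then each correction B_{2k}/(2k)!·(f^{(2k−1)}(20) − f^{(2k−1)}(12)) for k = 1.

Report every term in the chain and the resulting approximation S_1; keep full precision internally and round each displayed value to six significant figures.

The integral term ∫_12^20 1/x^4 dx = 0.000151235.
½[f(12) + f(20)] = ½[4.82253e-05 + 6.25000e-06] = 2.72377e-05.
So far: 0.000178472.
Order-1 term: 1/12 · (-1.25000e-06 − (-1.60751e-05)) = 1.23543e-06.

S_1 ≈ 0.000179708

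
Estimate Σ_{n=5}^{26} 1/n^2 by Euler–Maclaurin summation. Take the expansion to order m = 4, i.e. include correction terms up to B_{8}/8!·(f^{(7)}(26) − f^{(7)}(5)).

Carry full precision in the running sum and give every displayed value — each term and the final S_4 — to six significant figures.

∫_5^26 1/x^2 dx evaluates to 0.161538.
½[f(5) + f(26)] = ½[0.0400000 + 0.00147929] = 0.0207396.
Running total after boundary: 0.182278.
k=1: B_{2}/(2)! × [f^{(1)}(26) − f^{(1)}(5)] = 1/12 × (-0.000113792 − (-0.0160000)) = 0.00132385.
Running total after k=1: 0.183602.
k=2: B_{4}/(4)! × [f^{(3)}(26) − f^{(3)}(5)] = −1/720 × (-2.01997e-06 − (-0.00768000)) = -1.06639e-05.
Running total after k=2: 0.183591.
k=3: B_{6}/(6)! × [f^{(5)}(26) − f^{(5)}(5)] = 1/30240 × (-8.96436e-08 − (-0.00921600)) = 3.04759e-07.
Running total after k=3: 0.183592.
k=4: B_{8}/(8)! × [f^{(7)}(26) − f^{(7)}(5)] = −1/1209600 × (-7.42609e-09 − (-0.0206438)) = -1.70667e-08.

S_4 ≈ 0.183592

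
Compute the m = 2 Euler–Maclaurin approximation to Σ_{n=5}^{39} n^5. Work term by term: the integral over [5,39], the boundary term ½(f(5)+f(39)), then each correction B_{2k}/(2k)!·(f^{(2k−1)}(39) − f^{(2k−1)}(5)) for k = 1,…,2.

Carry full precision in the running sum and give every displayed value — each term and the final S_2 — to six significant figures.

S_2 ≈ 6.32532e+08

∫_5^39 x^5 dx evaluates to 5.86455e+08.
½[f(5) + f(39)] = ½[3125.00 + 9.02242e+07] = 4.51137e+07.
So far: 6.31568e+08.
Order-1 term: 1/12 · (1.15672e+07 − 3125.00) = 963673.
Partial sum through k=1: 6.32532e+08.
Order-2 term: −1/720 · (91260.0 − 1500.00) = -124.667.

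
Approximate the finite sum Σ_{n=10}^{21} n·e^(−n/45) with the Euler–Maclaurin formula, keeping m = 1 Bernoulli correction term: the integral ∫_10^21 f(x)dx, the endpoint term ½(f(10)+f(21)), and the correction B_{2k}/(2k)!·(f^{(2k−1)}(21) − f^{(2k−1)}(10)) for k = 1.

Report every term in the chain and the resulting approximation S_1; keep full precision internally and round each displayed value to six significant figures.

The integral term ∫_10^21 x·e^(−x/45) dx = 119.370.
½[f(10) + f(21)] = ½[8.00737 + 13.1689] = 10.5881.
So far: 129.959.
k=1: B_{2}/(2)! × [f^{(1)}(21) − f^{(1)}(10)] = 1/12 × (0.334448 − 0.622796) = -0.0240290.

S_1 ≈ 129.935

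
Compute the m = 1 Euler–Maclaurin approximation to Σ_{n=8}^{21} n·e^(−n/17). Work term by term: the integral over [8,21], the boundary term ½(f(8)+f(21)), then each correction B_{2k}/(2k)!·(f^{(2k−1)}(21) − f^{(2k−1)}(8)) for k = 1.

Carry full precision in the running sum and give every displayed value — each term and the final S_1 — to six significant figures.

Integral: ∫_8^21 x·e^(−x/17) dx = 77.6458.
Boundary: ½(f(8) + f(21)) = ½(4.99708 + 6.10573) = 5.55141.
Integral + boundary = 83.1972.
k=1: B_{2}/(2)! × [f^{(1)}(21) − f^{(1)}(8)] = 1/12 × (-0.0684116 − 0.330689) = -0.0332584.

S_1 ≈ 83.1639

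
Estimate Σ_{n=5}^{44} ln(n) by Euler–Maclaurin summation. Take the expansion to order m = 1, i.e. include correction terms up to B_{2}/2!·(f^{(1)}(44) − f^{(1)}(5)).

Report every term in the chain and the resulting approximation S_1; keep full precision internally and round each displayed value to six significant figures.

The integral term ∫_5^44 ln(x) dx = 119.457.
½[f(5) + f(44)] = ½[1.60944 + 3.78419] = 2.69681.
Running total after boundary: 122.154.
Order-1 term: 1/12 · (0.0227273 − 0.200000) = -0.0147727.

S_1 ≈ 122.139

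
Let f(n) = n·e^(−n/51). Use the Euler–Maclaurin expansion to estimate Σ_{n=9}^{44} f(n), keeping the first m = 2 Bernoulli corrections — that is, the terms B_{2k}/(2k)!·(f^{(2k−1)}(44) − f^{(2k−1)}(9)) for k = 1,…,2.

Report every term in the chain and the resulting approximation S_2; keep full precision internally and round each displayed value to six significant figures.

The integral term ∫_9^44 x·e^(−x/51) dx = 520.364.
½[f(9) + f(44)] = ½[7.54401 + 18.5681] = 13.0561.
Integral + boundary = 533.420.
Correction k=1: B_{2}/2! · (f^{(1)}(44) − f^{(1)}(9)) = 1/12 · (0.0579219 − 0.690302) = -0.0526983.
After k=1: 533.367.
Correction k=2: B_{4}/4! · (f^{(3)}(44) − f^{(3)}(9)) = −1/720 · (0.000346761 − 0.000909938) = 7.82190e-07.

S_2 ≈ 533.367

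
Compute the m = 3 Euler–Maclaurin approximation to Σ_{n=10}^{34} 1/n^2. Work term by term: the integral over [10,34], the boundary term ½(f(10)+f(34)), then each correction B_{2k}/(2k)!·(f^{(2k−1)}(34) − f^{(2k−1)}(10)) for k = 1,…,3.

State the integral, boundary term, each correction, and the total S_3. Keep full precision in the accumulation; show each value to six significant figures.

Integral: ∫_10^34 1/x^2 dx = 0.0705882.
Endpoint term: (f(10) + f(34))/2 = (0.0100000 + 0.000865052)/2 = 0.00543253.
So far: 0.0760208.
Correction k=1: B_{2}/2! · (f^{(1)}(34) − f^{(1)}(10)) = 1/12 · (-5.08854e-05 − (-0.00200000)) = 0.000162426.
Running total after k=1: 0.0761832.
Correction k=2: B_{4}/4! · (f^{(3)}(34) − f^{(3)}(10)) = −1/720 · (-5.28222e-07 − (-0.000240000)) = -3.32600e-07.
Running total after k=2: 0.0761829.
Correction k=3: B_{6}/6! · (f^{(5)}(34) − f^{(5)}(10)) = 1/30240 · (-1.37082e-08 − (-7.20000e-05)) = 2.38050e-09.

S_3 ≈ 0.0761829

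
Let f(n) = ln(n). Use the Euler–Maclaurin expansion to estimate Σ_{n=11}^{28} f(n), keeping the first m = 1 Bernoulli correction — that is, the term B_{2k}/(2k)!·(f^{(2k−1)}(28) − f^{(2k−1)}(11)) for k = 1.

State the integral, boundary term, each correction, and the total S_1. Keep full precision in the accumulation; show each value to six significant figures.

S_1 ≈ 52.7853

∫_11^28 ln(x) dx evaluates to 49.9249.
Endpoint term: (f(11) + f(28))/2 = (2.39790 + 3.33220)/2 = 2.86505.
Running total after boundary: 52.7899.
Correction k=1: B_{2}/2! · (f^{(1)}(28) − f^{(1)}(11)) = 1/12 · (0.0357143 − 0.0909091) = -0.00459957.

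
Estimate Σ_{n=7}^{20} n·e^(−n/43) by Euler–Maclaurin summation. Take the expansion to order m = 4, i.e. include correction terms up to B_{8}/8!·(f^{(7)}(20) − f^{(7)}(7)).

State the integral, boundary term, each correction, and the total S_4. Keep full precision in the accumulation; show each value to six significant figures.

S_4 ≈ 134.807

Integral: ∫_7^20 x·e^(−x/43) dx = 125.583.
½[f(7) + f(20)] = ½[5.94838 + 12.5612] = 9.25481.
Running total after boundary: 134.838.
Order-1 term: 1/12 · (0.335940 − 0.711435) = -0.0312912.
Partial sum through k=1: 134.807.
Order-2 term: −1/720 · (0.000861041 − 0.00130393) = 6.15129e-07.
Partial sum through k=2: 134.807.
Order-3 term: 1/30240 · (8.33096e-07 − 1.20233e-06) = -1.22100e-11.
Partial sum through k=3: 134.807.
Order-4 term: −1/1209600 · (6.49277e-10 − 9.19113e-10) = 2.23079e-16.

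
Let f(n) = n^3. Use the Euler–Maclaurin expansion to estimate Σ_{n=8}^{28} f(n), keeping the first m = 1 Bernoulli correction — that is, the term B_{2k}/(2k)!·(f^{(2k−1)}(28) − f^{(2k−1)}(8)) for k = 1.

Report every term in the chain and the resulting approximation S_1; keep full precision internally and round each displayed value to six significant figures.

∫_8^28 x^3 dx evaluates to 152640.
Endpoint term: (f(8) + f(28))/2 = (512.000 + 21952.0)/2 = 11232.0.
Running total after boundary: 163872.
Correction k=1: B_{2}/2! · (f^{(1)}(28) − f^{(1)}(8)) = 1/12 · (2352.00 − 192.000) = 180.000.

S_1 ≈ 164052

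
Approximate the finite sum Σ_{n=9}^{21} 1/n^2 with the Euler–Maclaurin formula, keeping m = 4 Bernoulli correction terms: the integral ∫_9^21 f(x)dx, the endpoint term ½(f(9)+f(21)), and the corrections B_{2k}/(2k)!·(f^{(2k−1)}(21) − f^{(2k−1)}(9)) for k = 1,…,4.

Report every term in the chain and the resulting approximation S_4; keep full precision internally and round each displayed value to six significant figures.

Integral: ∫_9^21 1/x^2 dx = 0.0634921.
½[f(9) + f(21)] = ½[0.0123457 + 0.00226757] = 0.00730663.
Integral + boundary = 0.0707987.
k=1: B_{2}/(2)! × [f^{(1)}(21) − f^{(1)}(9)] = 1/12 × (-0.000215959 − (-0.00274348)) = 0.000210627.
Running total after k=1: 0.0710093.
k=2: B_{4}/(4)! × [f^{(3)}(21) − f^{(3)}(9)] = −1/720 × (-5.87645e-06 − (-0.000406442)) = -5.56341e-07.
Running total after k=2: 0.0710088.
k=3: B_{6}/(6)! × [f^{(5)}(21) − f^{(5)}(9)] = 1/30240 × (-3.99758e-07 − (-0.000150534)) = 4.96476e-09.
Running total after k=3: 0.0710088.
k=4: B_{8}/(8)! × [f^{(7)}(21) − f^{(7)}(9)] = −1/1209600 × (-5.07630e-08 − (-0.000104073)) = -8.59972e-11.

S_4 ≈ 0.0710088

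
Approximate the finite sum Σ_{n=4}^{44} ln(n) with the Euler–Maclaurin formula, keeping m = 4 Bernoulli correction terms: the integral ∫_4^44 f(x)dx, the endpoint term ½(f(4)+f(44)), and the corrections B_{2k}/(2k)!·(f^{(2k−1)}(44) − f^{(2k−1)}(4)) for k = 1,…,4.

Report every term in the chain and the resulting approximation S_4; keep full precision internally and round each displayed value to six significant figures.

S_4 ≈ 123.526

∫_4^44 ln(x) dx evaluates to 120.959.
Endpoint term: (f(4) + f(44))/2 = (1.38629 + 3.78419)/2 = 2.58524.
Integral + boundary = 123.544.
Correction k=1: B_{2}/2! · (f^{(1)}(44) − f^{(1)}(4)) = 1/12 · (0.0227273 − 0.250000) = -0.0189394.
Partial sum through k=1: 123.525.
Correction k=2: B_{4}/4! · (f^{(3)}(44) − f^{(3)}(4)) = −1/720 · (2.34786e-05 − 0.0312500) = 4.33702e-05.
Partial sum through k=2: 123.526.
Correction k=3: B_{6}/6! · (f^{(5)}(44) − f^{(5)}(4)) = 1/30240 · (1.45528e-07 − 0.0234375) = -7.75045e-07.
Partial sum through k=3: 123.526.
Correction k=4: B_{8}/8! · (f^{(7)}(44) − f^{(7)}(4)) = −1/1209600 · (2.25509e-09 − 0.0439453) = 3.63304e-08.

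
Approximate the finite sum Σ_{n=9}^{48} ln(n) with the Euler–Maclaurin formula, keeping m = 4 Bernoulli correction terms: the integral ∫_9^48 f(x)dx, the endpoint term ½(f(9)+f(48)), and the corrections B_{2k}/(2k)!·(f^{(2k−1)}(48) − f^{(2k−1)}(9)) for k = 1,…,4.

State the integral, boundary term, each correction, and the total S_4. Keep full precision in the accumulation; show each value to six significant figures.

Integral: ∫_9^48 ln(x) dx = 127.043.
½[f(9) + f(48)] = ½[2.19722 + 3.87120] = 3.03421.
Running total after boundary: 130.077.
Correction k=1: B_{2}/2! · (f^{(1)}(48) − f^{(1)}(9)) = 1/12 · (0.0208333 − 0.111111) = -0.00752315.
Running total after k=1: 130.069.
Correction k=2: B_{4}/4! · (f^{(3)}(48) − f^{(3)}(9)) = −1/720 · (1.80845e-05 − 0.00274348) = 3.78528e-06.
Running total after k=2: 130.069.
Correction k=3: B_{6}/6! · (f^{(5)}(48) − f^{(5)}(9)) = 1/30240 · (9.41901e-08 − 0.000406442) = -1.34374e-08.
Running total after k=3: 130.069.
Correction k=4: B_{8}/8! · (f^{(7)}(48) − f^{(7)}(9)) = −1/1209600 · (1.22643e-09 − 0.000150534) = 1.24448e-10.

S_4 ≈ 130.069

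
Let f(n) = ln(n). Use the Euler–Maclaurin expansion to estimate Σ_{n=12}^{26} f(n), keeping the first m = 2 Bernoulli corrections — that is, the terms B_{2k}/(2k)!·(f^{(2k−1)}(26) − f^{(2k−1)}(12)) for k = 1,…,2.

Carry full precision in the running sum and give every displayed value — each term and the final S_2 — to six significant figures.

The integral term ∫_12^26 ln(x) dx = 40.8916.
Boundary: ½(f(12) + f(26)) = ½(2.48491 + 3.25810) = 2.87150.
So far: 43.7631.
k=1: B_{2}/(2)! × [f^{(1)}(26) − f^{(1)}(12)] = 1/12 × (0.0384615 − 0.0833333) = -0.00373932.
Running total after k=1: 43.7594.
k=2: B_{4}/(4)! × [f^{(3)}(26) − f^{(3)}(12)] = −1/720 × (0.000113792 − 0.00115741) = 1.44947e-06.

S_2 ≈ 43.7594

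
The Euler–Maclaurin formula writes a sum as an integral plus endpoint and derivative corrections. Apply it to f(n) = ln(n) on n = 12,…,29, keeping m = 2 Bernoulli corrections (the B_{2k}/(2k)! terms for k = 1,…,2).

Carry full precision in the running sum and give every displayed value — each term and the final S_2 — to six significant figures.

Integral: ∫_12^29 ln(x) dx = 50.8327.
Endpoint term: (f(12) + f(29))/2 = (2.48491 + 3.36730)/2 = 2.92610.
So far: 53.7588.
Correction k=1: B_{2}/2! · (f^{(1)}(29) − f^{(1)}(12)) = 1/12 · (0.0344828 − 0.0833333) = -0.00407088.
Partial sum through k=1: 53.7547.
Correction k=2: B_{4}/4! · (f^{(3)}(29) − f^{(3)}(12)) = −1/720 · (8.20042e-05 − 0.00115741) = 1.49362e-06.

S_2 ≈ 53.7547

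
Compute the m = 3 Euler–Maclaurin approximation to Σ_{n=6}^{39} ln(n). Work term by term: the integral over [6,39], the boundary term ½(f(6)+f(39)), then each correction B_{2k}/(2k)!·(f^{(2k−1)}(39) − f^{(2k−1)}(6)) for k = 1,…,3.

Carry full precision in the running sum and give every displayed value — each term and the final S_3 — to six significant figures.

The integral term ∫_6^39 ln(x) dx = 99.1283.
½[f(6) + f(39)] = ½[1.79176 + 3.66356] = 2.72766.
Integral + boundary = 101.856.
k=1: B_{2}/(2)! × [f^{(1)}(39) − f^{(1)}(6)] = 1/12 × (0.0256410 − 0.166667) = -0.0117521.
Running total after k=1: 101.844.
k=2: B_{4}/(4)! × [f^{(3)}(39) − f^{(3)}(6)] = −1/720 × (3.37160e-05 − 0.00925926) = 1.28133e-05.
Running total after k=2: 101.844.
k=3: B_{6}/(6)! × [f^{(5)}(39) − f^{(5)}(6)] = 1/30240 × (2.66004e-07 − 0.00308642) = -1.02055e-07.

S_3 ≈ 101.844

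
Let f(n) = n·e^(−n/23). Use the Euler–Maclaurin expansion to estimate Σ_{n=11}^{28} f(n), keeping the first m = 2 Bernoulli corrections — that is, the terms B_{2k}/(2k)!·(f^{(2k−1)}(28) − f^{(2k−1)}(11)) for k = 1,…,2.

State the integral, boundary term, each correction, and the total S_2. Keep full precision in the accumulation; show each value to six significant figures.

S_2 ≈ 145.042

∫_11^28 x·e^(−x/23) dx evaluates to 137.521.
Boundary: ½(f(11) + f(28)) = ½(6.81847 + 8.28804) = 7.55325.
Running total after boundary: 145.075.
k=1: B_{2}/(2)! × [f^{(1)}(28) − f^{(1)}(11)] = 1/12 × (-0.0643481 − 0.323405) = -0.0323128.
After k=1: 145.042.
k=2: B_{4}/(4)! × [f^{(3)}(28) − f^{(3)}(11)] = −1/720 × (0.000997457 − 0.00295487) = 2.71863e-06.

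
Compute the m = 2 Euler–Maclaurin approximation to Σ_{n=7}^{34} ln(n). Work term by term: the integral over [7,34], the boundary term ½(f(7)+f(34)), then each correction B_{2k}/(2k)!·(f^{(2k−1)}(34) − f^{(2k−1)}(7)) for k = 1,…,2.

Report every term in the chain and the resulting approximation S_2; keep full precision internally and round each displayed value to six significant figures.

S_2 ≈ 82.0016

The integral term ∫_7^34 ln(x) dx = 79.2749.
Endpoint term: (f(7) + f(34))/2 = (1.94591 + 3.52636)/2 = 2.73614.
So far: 82.0110.
k=1: B_{2}/(2)! × [f^{(1)}(34) − f^{(1)}(7)] = 1/12 × (0.0294118 − 0.142857) = -0.00945378.
After k=1: 82.0016.
k=2: B_{4}/(4)! × [f^{(3)}(34) − f^{(3)}(7)] = −1/720 × (5.08854e-05 − 0.00583090) = 8.02780e-06.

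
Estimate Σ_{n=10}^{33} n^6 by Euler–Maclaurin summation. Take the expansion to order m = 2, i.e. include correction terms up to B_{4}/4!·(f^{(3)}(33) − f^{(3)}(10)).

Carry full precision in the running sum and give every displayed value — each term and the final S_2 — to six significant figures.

S_2 ≈ 6.75267e+09

∫_10^33 x^6 dx evaluates to 6.08692e+09.
½[f(10) + f(33)] = ½[1.00000e+06 + 1.29147e+09] = 6.46234e+08.
Integral + boundary = 6.73315e+09.
Correction k=1: B_{2}/2! · (f^{(1)}(33) − f^{(1)}(10)) = 1/12 · (2.34812e+08 − 600000) = 1.95177e+07.
Partial sum through k=1: 6.75267e+09.
Correction k=2: B_{4}/4! · (f^{(3)}(33) − f^{(3)}(10)) = −1/720 · (4.31244e+06 − 120000) = -5822.83.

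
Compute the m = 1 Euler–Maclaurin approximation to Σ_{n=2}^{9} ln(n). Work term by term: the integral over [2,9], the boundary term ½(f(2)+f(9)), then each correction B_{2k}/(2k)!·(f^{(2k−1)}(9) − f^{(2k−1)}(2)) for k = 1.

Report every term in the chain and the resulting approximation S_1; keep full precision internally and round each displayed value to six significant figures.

S_1 ≈ 12.8015

The integral term ∫_2^9 ln(x) dx = 11.3887.
½[f(2) + f(9)] = ½[0.693147 + 2.19722] = 1.44519.
Integral + boundary = 12.8339.
Order-1 term: 1/12 · (0.111111 − 0.500000) = -0.0324074.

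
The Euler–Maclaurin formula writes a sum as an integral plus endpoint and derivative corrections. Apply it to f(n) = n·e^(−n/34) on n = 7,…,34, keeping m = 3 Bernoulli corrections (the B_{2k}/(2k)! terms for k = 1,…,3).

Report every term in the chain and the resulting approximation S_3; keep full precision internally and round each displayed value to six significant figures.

∫_7^34 x·e^(−x/34) dx evaluates to 284.080.
Boundary: ½(f(7) + f(34)) = ½(5.69750 + 12.5079) = 9.10270.
Integral + boundary = 293.182.
Order-1 term: 1/12 · (0.00000 − 0.646355) = -0.0538629.
Running total after k=1: 293.128.
Order-2 term: −1/720 · (0.000636470 − 0.00196731) = 1.84839e-06.
Running total after k=2: 293.128.
Order-3 term: 1/30240 · (1.10116e-06 − 2.91998e-06) = -6.01461e-11.

S_3 ≈ 293.128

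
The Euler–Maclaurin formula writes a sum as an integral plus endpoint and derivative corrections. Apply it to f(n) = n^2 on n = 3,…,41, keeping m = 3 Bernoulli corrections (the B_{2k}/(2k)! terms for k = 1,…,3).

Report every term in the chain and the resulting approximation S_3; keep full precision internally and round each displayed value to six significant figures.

S_3 ≈ 23816.0

∫_3^41 x^2 dx evaluates to 22964.7.
½[f(3) + f(41)] = ½[9.00000 + 1681.00] = 845.000.
Running total after boundary: 23809.7.
k=1: B_{2}/(2)! × [f^{(1)}(41) − f^{(1)}(3)] = 1/12 × (82.0000 − 6.00000) = 6.33333.
After k=1: 23816.0.
k=2: B_{4}/(4)! × [f^{(3)}(41) − f^{(3)}(3)] = −1/720 × (0.00000 − 0.00000) = 0.00000.
After k=2: 23816.0.
k=3: B_{6}/(6)! × [f^{(5)}(41) − f^{(5)}(3)] = 1/30240 × (0.00000 − 0.00000) = 0.00000.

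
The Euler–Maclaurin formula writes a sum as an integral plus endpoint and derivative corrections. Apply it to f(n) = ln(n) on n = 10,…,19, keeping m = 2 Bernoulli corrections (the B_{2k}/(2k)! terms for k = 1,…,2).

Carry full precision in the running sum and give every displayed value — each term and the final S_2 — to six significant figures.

∫_10^19 ln(x) dx evaluates to 23.9185.
½[f(10) + f(19)] = ½[2.30259 + 2.94444] = 2.62351.
So far: 26.5420.
k=1: B_{2}/(2)! × [f^{(1)}(19) − f^{(1)}(10)] = 1/12 × (0.0526316 − 0.100000) = -0.00394737.
After k=1: 26.5381.
k=2: B_{4}/(4)! × [f^{(3)}(19) − f^{(3)}(10)] = −1/720 × (0.000291588 − 0.00200000) = 2.37279e-06.

S_2 ≈ 26.5381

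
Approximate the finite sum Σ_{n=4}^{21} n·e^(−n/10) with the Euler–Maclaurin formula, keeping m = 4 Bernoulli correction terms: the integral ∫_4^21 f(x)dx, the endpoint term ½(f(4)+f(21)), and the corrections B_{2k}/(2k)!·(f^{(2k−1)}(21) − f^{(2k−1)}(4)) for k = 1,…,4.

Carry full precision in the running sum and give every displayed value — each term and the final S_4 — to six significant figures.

S_4 ≈ 58.4650

Integral: ∫_4^21 x·e^(−x/10) dx = 55.8833.
½[f(4) + f(21)] = ½[2.68128 + 2.57158] = 2.62643.
So far: 58.5097.
k=1: B_{2}/(2)! × [f^{(1)}(21) − f^{(1)}(4)] = 1/12 × (-0.134702 − 0.402192) = -0.0447412.
After k=1: 58.4650.
k=2: B_{4}/(4)! × [f^{(3)}(21) − f^{(3)}(4)] = −1/720 × (0.00110211 − 0.0174283) = 2.26753e-05.
After k=2: 58.4650.
k=3: B_{6}/(6)! × [f^{(5)}(21) − f^{(5)}(4)] = 1/30240 × (3.55124e-05 − 0.000308347) = -9.02232e-09.
After k=3: 58.4650.
k=4: B_{8}/(8)! × [f^{(7)}(21) − f^{(7)}(4)] = −1/1209600 × (6.00036e-07 − 4.42411e-06) = 3.16144e-12.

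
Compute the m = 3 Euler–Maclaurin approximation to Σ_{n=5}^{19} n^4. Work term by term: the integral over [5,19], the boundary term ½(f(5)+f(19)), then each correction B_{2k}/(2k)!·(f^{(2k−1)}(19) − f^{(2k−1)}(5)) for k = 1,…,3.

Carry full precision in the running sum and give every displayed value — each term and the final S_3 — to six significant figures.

S_3 ≈ 562312

The integral term ∫_5^19 x^4 dx = 494595.
Boundary: ½(f(5) + f(19)) = ½(625.000 + 130321) = 65473.0.
Integral + boundary = 560068.
Correction k=1: B_{2}/2! · (f^{(1)}(19) − f^{(1)}(5)) = 1/12 · (27436.0 − 500.000) = 2244.67.
Partial sum through k=1: 562312.
Correction k=2: B_{4}/4! · (f^{(3)}(19) − f^{(3)}(5)) = −1/720 · (456.000 − 120.000) = -0.466667.
Partial sum through k=2: 562312.
Correction k=3: B_{6}/6! · (f^{(5)}(19) − f^{(5)}(5)) = 1/30240 · (0.00000 − 0.00000) = 0.00000.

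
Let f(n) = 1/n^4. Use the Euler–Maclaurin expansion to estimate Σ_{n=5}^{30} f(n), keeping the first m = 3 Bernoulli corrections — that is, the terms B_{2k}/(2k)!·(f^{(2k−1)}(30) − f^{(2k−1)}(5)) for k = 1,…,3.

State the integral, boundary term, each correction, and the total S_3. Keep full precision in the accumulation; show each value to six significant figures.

The integral term ∫_5^30 1/x^4 dx = 0.00265432.
Boundary: ½(f(5) + f(30)) = ½(0.00160000 + 1.23457e-06) = 0.000800617.
Running total after boundary: 0.00345494.
Order-1 term: 1/12 · (-1.64609e-07 − (-0.00128000)) = 0.000106653.
Running total after k=1: 0.00356159.
Order-2 term: −1/720 · (-5.48697e-09 − (-0.00153600)) = -2.13333e-06.
Running total after k=2: 0.00355946.
Order-3 term: 1/30240 · (-3.41411e-10 − (-0.00344064)) = 1.13778e-07.

S_3 ≈ 0.00355957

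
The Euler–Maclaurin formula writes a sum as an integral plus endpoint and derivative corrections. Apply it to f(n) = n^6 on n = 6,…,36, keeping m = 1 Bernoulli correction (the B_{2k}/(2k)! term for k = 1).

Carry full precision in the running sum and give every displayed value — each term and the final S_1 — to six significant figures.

∫_6^36 x^6 dx evaluates to 1.11948e+10.
Endpoint term: (f(6) + f(36))/2 = (46656.0 + 2.17678e+09)/2 = 1.08841e+09.
So far: 1.22833e+10.
Order-1 term: 1/12 · (3.62797e+08 − 46656.0) = 3.02292e+07.

S_1 ≈ 1.23135e+10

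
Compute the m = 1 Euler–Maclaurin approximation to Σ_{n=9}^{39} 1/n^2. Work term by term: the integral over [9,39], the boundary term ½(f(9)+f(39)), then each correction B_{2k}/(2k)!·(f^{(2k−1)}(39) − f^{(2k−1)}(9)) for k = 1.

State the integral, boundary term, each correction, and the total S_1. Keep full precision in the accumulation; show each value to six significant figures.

S_1 ≈ 0.0921975

∫_9^39 1/x^2 dx evaluates to 0.0854701.
½[f(9) + f(39)] = ½[0.0123457 + 0.000657462] = 0.00650157.
Running total after boundary: 0.0919717.
k=1: B_{2}/(2)! × [f^{(1)}(39) − f^{(1)}(9)] = 1/12 × (-3.37160e-05 − (-0.00274348)) = 0.000225814.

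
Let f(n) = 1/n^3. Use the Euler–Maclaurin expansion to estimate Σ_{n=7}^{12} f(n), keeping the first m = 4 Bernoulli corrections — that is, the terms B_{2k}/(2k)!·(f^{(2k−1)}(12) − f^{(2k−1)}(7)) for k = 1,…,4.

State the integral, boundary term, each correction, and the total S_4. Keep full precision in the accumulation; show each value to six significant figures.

Integral: ∫_7^12 1/x^3 dx = 0.00673186.
Endpoint term: (f(7) + f(12))/2 = (0.00291545 + 0.000578704)/2 = 0.00174708.
Integral + boundary = 0.00847894.
Order-1 term: 1/12 · (-0.000144676 − (-0.00124948)) = 9.20670e-05.
After k=1: 0.00857100.
Order-2 term: −1/720 · (-2.00939e-05 − (-0.000509992)) = -6.80413e-07.
After k=2: 0.00857032.
Order-3 term: 1/30240 · (-5.86071e-06 − (-0.000437136)) = 1.42617e-08.
After k=3: 0.00857034.
Order-4 term: −1/1209600 · (-2.93036e-06 − (-0.000642322)) = -5.28597e-10.

S_4 ≈ 0.00857034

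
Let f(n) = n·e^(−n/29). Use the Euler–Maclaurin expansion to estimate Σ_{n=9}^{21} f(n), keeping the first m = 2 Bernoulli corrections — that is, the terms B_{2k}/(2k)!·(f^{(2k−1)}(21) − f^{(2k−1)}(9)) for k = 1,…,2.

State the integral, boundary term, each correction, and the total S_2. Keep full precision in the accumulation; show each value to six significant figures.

S_2 ≈ 113.462

∫_9^21 x·e^(−x/29) dx evaluates to 105.104.
½[f(9) + f(21)] = ½[6.59875 + 10.1796] = 8.38917.
Integral + boundary = 113.493.
k=1: B_{2}/(2)! × [f^{(1)}(21) − f^{(1)}(9)] = 1/12 × (0.133722 − 0.505651) = -0.0309941.
After k=1: 113.462.
k=2: B_{4}/(4)! × [f^{(3)}(21) − f^{(3)}(9)] = −1/720 × (0.00131178 − 0.00234487) = 1.43485e-06.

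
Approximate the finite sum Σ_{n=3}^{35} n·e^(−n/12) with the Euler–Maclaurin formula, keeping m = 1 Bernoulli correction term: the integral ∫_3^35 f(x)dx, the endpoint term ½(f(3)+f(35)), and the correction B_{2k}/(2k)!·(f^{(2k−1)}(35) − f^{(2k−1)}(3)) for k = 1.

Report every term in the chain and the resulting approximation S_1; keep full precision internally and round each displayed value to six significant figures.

S_1 ≈ 111.722

The integral term ∫_3^35 x·e^(−x/12) dx = 109.664.
Boundary: ½(f(3) + f(35)) = ½(2.33640 + 1.89398) = 2.11519.
Integral + boundary = 111.779.
k=1: B_{2}/(2)! × [f^{(1)}(35) − f^{(1)}(3)] = 1/12 × (-0.103718 − 0.584101) = -0.0573182.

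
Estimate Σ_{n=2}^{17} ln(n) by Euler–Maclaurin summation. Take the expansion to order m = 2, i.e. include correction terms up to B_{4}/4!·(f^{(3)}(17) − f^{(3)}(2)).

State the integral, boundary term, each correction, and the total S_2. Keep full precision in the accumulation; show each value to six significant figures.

S_2 ≈ 33.5051

Integral: ∫_2^17 ln(x) dx = 31.7783.
Boundary: ½(f(2) + f(17)) = ½(0.693147 + 2.83321) = 1.76318.
So far: 33.5415.
k=1: B_{2}/(2)! × [f^{(1)}(17) − f^{(1)}(2)] = 1/12 × (0.0588235 − 0.500000) = -0.0367647.
Running total after k=1: 33.5047.
k=2: B_{4}/(4)! × [f^{(3)}(17) − f^{(3)}(2)] = −1/720 × (0.000407083 − 0.250000) = 0.000346657.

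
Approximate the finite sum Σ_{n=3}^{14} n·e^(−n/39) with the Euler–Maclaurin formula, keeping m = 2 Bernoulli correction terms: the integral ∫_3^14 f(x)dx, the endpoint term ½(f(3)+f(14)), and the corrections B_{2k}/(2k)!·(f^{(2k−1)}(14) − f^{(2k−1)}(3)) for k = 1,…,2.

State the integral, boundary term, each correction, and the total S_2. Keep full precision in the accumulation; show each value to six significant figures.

S_2 ≈ 79.3912

Integral: ∫_3^14 x·e^(−x/39) dx = 73.1474.
Endpoint term: (f(3) + f(14))/2 = (2.77788 + 9.77749)/2 = 6.27769.
Running total after boundary: 79.4251.
k=1: B_{2}/(2)! × [f^{(1)}(14) − f^{(1)}(3)] = 1/12 × (0.447687 − 0.854733) = -0.0339205.
Partial sum through k=1: 79.3912.
k=2: B_{4}/(4)! × [f^{(3)}(14) − f^{(3)}(3)] = −1/720 × (0.00121267 − 0.00177952) = 7.87296e-07.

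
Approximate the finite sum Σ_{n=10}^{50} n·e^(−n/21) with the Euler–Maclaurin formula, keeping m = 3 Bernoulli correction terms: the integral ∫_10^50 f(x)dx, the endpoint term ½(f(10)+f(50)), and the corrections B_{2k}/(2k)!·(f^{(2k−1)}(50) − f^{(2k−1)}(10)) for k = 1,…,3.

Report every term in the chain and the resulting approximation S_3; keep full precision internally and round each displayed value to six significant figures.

The integral term ∫_10^50 x·e^(−x/21) dx = 266.504.
½[f(10) + f(50)] = ½[6.21145 + 4.62312] = 5.41729.
Integral + boundary = 271.921.
Correction k=1: B_{2}/2! · (f^{(1)}(50) − f^{(1)}(10)) = 1/12 · (-0.127686 − 0.325362) = -0.0377540.
Partial sum through k=1: 271.883.
Correction k=2: B_{4}/4! · (f^{(3)}(50) − f^{(3)}(10)) = −1/720 · (0.000129793 − 0.00355477) = 4.75691e-06.
Partial sum through k=2: 271.883.
Correction k=3: B_{6}/6! · (f^{(5)}(50) − f^{(5)}(10)) = 1/30240 · (1.24518e-06 − 1.44484e-05) = -4.36615e-10.

S_3 ≈ 271.883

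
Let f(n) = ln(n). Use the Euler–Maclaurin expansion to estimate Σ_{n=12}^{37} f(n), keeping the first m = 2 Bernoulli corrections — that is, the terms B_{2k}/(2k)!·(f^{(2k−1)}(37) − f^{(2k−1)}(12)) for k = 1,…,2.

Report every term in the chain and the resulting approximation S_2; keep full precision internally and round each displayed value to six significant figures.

Integral: ∫_12^37 ln(x) dx = 78.7851.
½[f(12) + f(37)] = ½[2.48491 + 3.61092] = 3.04791.
Running total after boundary: 81.8330.
k=1: B_{2}/(2)! × [f^{(1)}(37) − f^{(1)}(12)] = 1/12 × (0.0270270 − 0.0833333) = -0.00469219.
After k=1: 81.8283.
k=2: B_{4}/(4)! × [f^{(3)}(37) − f^{(3)}(12)] = −1/720 × (3.94843e-05 − 0.00115741) = 1.55267e-06.

S_2 ≈ 81.8283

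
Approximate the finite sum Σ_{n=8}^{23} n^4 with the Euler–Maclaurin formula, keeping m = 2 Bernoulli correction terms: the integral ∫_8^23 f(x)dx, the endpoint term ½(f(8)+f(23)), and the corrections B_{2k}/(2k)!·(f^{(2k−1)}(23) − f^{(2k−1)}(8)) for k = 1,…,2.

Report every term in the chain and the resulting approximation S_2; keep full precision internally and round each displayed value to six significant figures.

S_2 ≈ 1.42657e+06

Integral: ∫_8^23 x^4 dx = 1.28072e+06.
½[f(8) + f(23)] = ½[4096.00 + 279841] = 141968.
So far: 1.42268e+06.
Order-1 term: 1/12 · (48668.0 − 2048.00) = 3885.00.
After k=1: 1.42657e+06.
Order-2 term: −1/720 · (552.000 − 192.000) = -0.500000.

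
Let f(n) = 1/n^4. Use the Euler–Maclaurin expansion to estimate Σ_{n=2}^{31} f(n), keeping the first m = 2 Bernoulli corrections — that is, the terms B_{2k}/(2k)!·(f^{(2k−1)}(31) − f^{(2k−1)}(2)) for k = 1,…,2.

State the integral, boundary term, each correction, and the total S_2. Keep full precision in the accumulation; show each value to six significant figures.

S_2 ≈ 0.0820206

∫_2^31 1/x^4 dx evaluates to 0.0416555.
Endpoint term: (f(2) + f(31))/2 = (0.0625000 + 1.08281e-06)/2 = 0.0312505.
Running total after boundary: 0.0729060.
Order-1 term: 1/12 · (-1.39718e-07 − (-0.125000)) = 0.0104167.
Partial sum through k=1: 0.0833227.
Order-2 term: −1/720 · (-4.36164e-09 − (-0.937500)) = -0.00130208.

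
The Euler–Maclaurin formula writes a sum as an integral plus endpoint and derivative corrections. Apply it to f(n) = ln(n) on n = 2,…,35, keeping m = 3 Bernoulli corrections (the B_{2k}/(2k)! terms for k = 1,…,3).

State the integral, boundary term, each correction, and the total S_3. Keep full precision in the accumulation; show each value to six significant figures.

Integral: ∫_2^35 ln(x) dx = 90.0509.
½[f(2) + f(35)] = ½[0.693147 + 3.55535] = 2.12425.
So far: 92.1751.
Correction k=1: B_{2}/2! · (f^{(1)}(35) − f^{(1)}(2)) = 1/12 · (0.0285714 − 0.500000) = -0.0392857.
After k=1: 92.1358.
Correction k=2: B_{4}/4! · (f^{(3)}(35) − f^{(3)}(2)) = −1/720 · (4.66472e-05 − 0.250000) = 0.000347157.
After k=2: 92.1362.
Correction k=3: B_{6}/6! · (f^{(5)}(35) − f^{(5)}(2)) = 1/30240 · (4.56952e-07 − 0.750000) = -2.48016e-05.

S_3 ≈ 92.1362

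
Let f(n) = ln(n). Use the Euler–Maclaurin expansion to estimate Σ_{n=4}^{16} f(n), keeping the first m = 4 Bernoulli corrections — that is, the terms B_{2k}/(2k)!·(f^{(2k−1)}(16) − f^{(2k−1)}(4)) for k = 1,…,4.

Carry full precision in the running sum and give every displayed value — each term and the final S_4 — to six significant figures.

S_4 ≈ 28.8801

∫_4^16 ln(x) dx evaluates to 26.8162.
½[f(4) + f(16)] = ½[1.38629 + 2.77259] = 2.07944.
Integral + boundary = 28.8957.
Correction k=1: B_{2}/2! · (f^{(1)}(16) − f^{(1)}(4)) = 1/12 · (0.0625000 − 0.250000) = -0.0156250.
After k=1: 28.8801.
Correction k=2: B_{4}/4! · (f^{(3)}(16) − f^{(3)}(4)) = −1/720 · (0.000488281 − 0.0312500) = 4.27246e-05.
After k=2: 28.8801.
Correction k=3: B_{6}/6! · (f^{(5)}(16) − f^{(5)}(4)) = 1/30240 · (2.28882e-05 − 0.0234375) = -7.74293e-07.
After k=3: 28.8801.
Correction k=4: B_{8}/8! · (f^{(7)}(16) − f^{(7)}(4)) = −1/1209600 · (2.68221e-06 − 0.0439453) = 3.63282e-08.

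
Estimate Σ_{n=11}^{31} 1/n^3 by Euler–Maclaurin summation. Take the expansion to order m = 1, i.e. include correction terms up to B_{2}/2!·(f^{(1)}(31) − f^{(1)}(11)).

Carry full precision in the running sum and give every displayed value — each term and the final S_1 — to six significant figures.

The integral term ∫_11^31 1/x^3 dx = 0.00361194.
Boundary: ½(f(11) + f(31)) = ½(0.000751315 + 3.35672e-05) = 0.000392441.
Running total after boundary: 0.00400438.
Correction k=1: B_{2}/2! · (f^{(1)}(31) − f^{(1)}(11)) = 1/12 · (-3.24844e-06 − (-0.000204904)) = 1.68046e-05.

S_1 ≈ 0.00402119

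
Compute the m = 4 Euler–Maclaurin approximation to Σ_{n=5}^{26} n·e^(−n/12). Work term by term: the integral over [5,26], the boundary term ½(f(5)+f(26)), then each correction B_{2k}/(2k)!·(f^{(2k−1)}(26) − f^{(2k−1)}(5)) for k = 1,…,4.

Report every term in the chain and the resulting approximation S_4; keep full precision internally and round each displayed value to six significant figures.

Integral: ∫_5^26 x·e^(−x/12) dx = 82.2463.
½[f(5) + f(26)] = ½[3.29620 + 2.97853] = 3.13737.
So far: 85.3836.
k=1: B_{2}/(2)! × [f^{(1)}(26) − f^{(1)}(5)] = 1/12 × (-0.133652 − 0.384557) = -0.0431841.
After k=1: 85.3404.
k=2: B_{4}/(4)! × [f^{(3)}(26) − f^{(3)}(5)] = −1/720 × (0.000662956 − 0.0118267) = 1.55051e-05.
After k=2: 85.3405.
k=3: B_{6}/(6)! × [f^{(5)}(26) − f^{(5)}(5)] = 1/30240 × (1.56531e-05 − 0.000145714) = -4.30095e-09.
After k=3: 85.3405.
k=4: B_{8}/(8)! × [f^{(7)}(26) − f^{(7)}(5)] = −1/1209600 × (1.85433e-07 − 1.45346e-06) = 1.04830e-12.

S_4 ≈ 85.3405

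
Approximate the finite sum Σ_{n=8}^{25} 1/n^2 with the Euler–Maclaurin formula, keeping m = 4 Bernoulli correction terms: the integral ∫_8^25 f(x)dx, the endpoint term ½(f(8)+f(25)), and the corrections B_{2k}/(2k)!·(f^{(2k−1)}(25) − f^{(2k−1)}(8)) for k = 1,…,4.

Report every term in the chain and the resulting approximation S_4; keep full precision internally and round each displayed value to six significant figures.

The integral term ∫_8^25 1/x^2 dx = 0.0850000.
Endpoint term: (f(8) + f(25))/2 = (0.0156250 + 0.00160000)/2 = 0.00861250.
Running total after boundary: 0.0936125.
k=1: B_{2}/(2)! × [f^{(1)}(25) − f^{(1)}(8)] = 1/12 × (-0.000128000 − (-0.00390625)) = 0.000314854.
Running total after k=1: 0.0939274.
k=2: B_{4}/(4)! × [f^{(3)}(25) − f^{(3)}(8)] = −1/720 × (-2.45760e-06 − (-0.000732422)) = -1.01384e-06.
Running total after k=2: 0.0939263.
k=3: B_{6}/(6)! × [f^{(5)}(25) − f^{(5)}(8)] = 1/30240 × (-1.17965e-07 − (-0.000343323)) = 1.13494e-08.
Running total after k=3: 0.0939264.
k=4: B_{8}/(8)! × [f^{(7)}(25) − f^{(7)}(8)] = −1/1209600 × (-1.05696e-08 − (-0.000300407)) = -2.48344e-10.

S_4 ≈ 0.0939264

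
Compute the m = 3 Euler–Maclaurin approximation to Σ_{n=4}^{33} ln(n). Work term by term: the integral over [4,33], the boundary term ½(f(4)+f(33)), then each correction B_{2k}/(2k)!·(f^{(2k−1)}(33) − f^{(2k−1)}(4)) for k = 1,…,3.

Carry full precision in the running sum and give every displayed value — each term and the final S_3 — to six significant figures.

S_3 ≈ 83.2627

Integral: ∫_4^33 ln(x) dx = 80.8396.
Endpoint term: (f(4) + f(33))/2 = (1.38629 + 3.49651)/2 = 2.44140.
So far: 83.2810.
Order-1 term: 1/12 · (0.0303030 − 0.250000) = -0.0183081.
Running total after k=1: 83.2627.
Order-2 term: −1/720 · (5.56529e-05 − 0.0312500) = 4.33255e-05.
Running total after k=2: 83.2627.
Order-3 term: 1/30240 · (6.13256e-07 − 0.0234375) = -7.75029e-07.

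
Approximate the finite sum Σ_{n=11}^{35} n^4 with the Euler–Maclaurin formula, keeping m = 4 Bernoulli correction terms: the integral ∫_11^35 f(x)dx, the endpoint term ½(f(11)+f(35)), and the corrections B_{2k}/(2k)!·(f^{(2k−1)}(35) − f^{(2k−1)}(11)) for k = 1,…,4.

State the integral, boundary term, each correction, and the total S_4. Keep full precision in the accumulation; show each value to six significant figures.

Integral: ∫_11^35 x^4 dx = 1.04722e+07.
Endpoint term: (f(11) + f(35))/2 = (14641.0 + 1.50062e+06)/2 = 757633.
So far: 1.12298e+07.
Order-1 term: 1/12 · (171500 − 5324.00) = 13848.0.
After k=1: 1.12436e+07.
Order-2 term: −1/720 · (840.000 − 264.000) = -0.800000.
After k=2: 1.12436e+07.
Order-3 term: 1/30240 · (0.00000 − 0.00000) = 0.00000.
After k=3: 1.12436e+07.
Order-4 term: −1/1209600 · (0.00000 − 0.00000) = 0.00000.

S_4 ≈ 1.12436e+07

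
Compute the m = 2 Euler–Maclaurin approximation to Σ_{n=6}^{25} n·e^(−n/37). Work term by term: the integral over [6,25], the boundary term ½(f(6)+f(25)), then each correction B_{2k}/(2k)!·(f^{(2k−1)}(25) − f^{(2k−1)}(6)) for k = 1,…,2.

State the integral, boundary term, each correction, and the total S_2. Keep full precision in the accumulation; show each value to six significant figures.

S_2 ≈ 194.482

∫_6^25 x·e^(−x/37) dx evaluates to 185.617.
Boundary: ½(f(6) + f(25)) = ½(5.10182 + 12.7203) = 8.91107.
Running total after boundary: 194.528.
Order-1 term: 1/12 · (0.165020 − 0.712416) = -0.0456163.
After k=1: 194.482.
Order-2 term: −1/720 · (0.000863875 − 0.00176262) = 1.24825e-06.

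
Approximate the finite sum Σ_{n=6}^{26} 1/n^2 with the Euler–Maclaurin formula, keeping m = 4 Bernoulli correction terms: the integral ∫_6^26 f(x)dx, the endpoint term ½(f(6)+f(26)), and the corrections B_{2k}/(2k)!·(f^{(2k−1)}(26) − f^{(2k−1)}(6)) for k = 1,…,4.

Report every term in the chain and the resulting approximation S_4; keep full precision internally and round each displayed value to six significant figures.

S_4 ≈ 0.143592

∫_6^26 1/x^2 dx evaluates to 0.128205.
½[f(6) + f(26)] = ½[0.0277778 + 0.00147929] = 0.0146285.
So far: 0.142834.
k=1: B_{2}/(2)! × [f^{(1)}(26) − f^{(1)}(6)] = 1/12 × (-0.000113792 − (-0.00925926)) = 0.000762122.
Partial sum through k=1: 0.143596.
k=2: B_{4}/(4)! × [f^{(3)}(26) − f^{(3)}(6)] = −1/720 × (-2.01997e-06 − (-0.00308642)) = -4.28389e-06.
Partial sum through k=2: 0.143592.
k=3: B_{6}/(6)! × [f^{(5)}(26) − f^{(5)}(6)] = 1/30240 × (-8.96436e-08 − (-0.00257202)) = 8.50505e-08.
Partial sum through k=3: 0.143592.
k=4: B_{8}/(8)! × [f^{(7)}(26) − f^{(7)}(6)] = −1/1209600 × (-7.42609e-09 − (-0.00400091)) = -3.30763e-09.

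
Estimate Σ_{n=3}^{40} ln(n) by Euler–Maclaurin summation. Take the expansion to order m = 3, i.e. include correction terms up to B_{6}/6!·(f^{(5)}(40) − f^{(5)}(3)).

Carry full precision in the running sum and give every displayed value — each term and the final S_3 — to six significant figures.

Integral: ∫_3^40 ln(x) dx = 107.259.
Boundary: ½(f(3) + f(40)) = ½(1.09861 + 3.68888) = 2.39375.
Integral + boundary = 109.653.
k=1: B_{2}/(2)! × [f^{(1)}(40) − f^{(1)}(3)] = 1/12 × (0.0250000 − 0.333333) = -0.0256944.
After k=1: 109.627.
k=2: B_{4}/(4)! × [f^{(3)}(40) − f^{(3)}(3)] = −1/720 × (3.12500e-05 − 0.0740741) = 0.000102837.
After k=2: 109.627.
k=3: B_{6}/(6)! × [f^{(5)}(40) − f^{(5)}(3)] = 1/30240 × (2.34375e-07 − 0.0987654) = -3.26604e-06.

S_3 ≈ 109.627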